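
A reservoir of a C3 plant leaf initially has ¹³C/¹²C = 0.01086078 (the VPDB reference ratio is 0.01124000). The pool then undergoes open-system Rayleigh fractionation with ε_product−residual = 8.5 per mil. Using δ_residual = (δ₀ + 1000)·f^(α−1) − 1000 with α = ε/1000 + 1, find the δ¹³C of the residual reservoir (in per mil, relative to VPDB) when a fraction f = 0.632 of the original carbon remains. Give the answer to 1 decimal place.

δ₀ = (0.01086078/0.01124000 − 1)×1000 = (0.966262 − 1)×1000 = -33.738 per mil
α − 1 = ε/1000 = 0.0085
f^(α−1) = 0.632^(0.0085) = 0.996107
δ_res = (-33.738 + 1000) × 0.996107 − 1000 = 962.500 − 1000 = -37.50 per mil

-37.5 per mil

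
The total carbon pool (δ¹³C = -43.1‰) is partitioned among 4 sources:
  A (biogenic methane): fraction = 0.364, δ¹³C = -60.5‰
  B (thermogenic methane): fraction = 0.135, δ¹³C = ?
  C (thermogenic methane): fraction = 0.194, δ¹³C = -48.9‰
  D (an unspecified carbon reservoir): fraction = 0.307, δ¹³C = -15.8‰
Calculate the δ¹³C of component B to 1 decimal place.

-49.9‰

Isotope mass balance: δ_bulk = Σ fᵢ·δᵢ.
-43.1 = 0.364×(-60.5) + 0.135×δ_B + 0.194×(-48.9) + 0.307×(-15.8)
0.135·δ_B = -43.1 − (-36.359) = -6.741
δ_B = -6.741 / 0.135 = -49.93‰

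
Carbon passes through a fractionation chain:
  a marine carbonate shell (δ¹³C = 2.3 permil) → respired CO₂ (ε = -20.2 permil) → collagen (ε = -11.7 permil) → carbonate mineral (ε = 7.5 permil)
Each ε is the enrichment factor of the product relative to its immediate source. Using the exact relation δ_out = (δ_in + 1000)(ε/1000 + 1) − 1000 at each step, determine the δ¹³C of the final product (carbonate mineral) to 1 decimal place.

step 1: δ = (2.30 + 1000)·(-20.2/1000 + 1) − 1000 = -17.95 permil
step 2: δ = (-17.95 + 1000)·(-11.7/1000 + 1) − 1000 = -29.44 permil
step 3: δ = (-29.44 + 1000)·(7.5/1000 + 1) − 1000 = -22.16 permil

-22.2 permil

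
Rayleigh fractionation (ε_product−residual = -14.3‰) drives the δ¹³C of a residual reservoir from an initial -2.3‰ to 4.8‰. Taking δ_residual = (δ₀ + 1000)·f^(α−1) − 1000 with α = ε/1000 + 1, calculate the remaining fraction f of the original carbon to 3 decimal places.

0.609

α − 1 = ε/1000 = -0.0143
(δ_res + 1000)/(δ₀ + 1000) = (4.8 + 1000)/(-2.3 + 1000) = 1004.8/997.7 = 1.007116
f = 1.007116^(1/-0.0143) = exp(ln(1.007116)/-0.0143) = exp(0.00709/-0.0143)
f = exp(-0.4959) = 0.6090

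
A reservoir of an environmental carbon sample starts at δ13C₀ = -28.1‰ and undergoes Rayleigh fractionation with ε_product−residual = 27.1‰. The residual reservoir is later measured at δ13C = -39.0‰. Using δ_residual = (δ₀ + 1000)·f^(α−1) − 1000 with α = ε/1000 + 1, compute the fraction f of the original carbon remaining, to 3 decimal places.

0.660

α − 1 = ε/1000 = 0.0271
(δ_res + 1000)/(δ₀ + 1000) = (-39.0 + 1000)/(-28.1 + 1000) = 961.0/971.9 = 0.988785
f = 0.988785^(1/0.0271) = exp(ln(0.988785)/0.0271) = exp(-0.01128/0.0271)
f = exp(-0.4162) = 0.6596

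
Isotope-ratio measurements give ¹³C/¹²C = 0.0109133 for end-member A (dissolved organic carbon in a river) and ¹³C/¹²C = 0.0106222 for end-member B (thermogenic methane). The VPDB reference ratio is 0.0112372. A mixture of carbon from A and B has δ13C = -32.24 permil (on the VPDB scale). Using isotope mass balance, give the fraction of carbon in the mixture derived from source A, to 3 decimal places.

δ_A = (0.0109133/0.0112372 − 1)×1000 = (0.971176 − 1)×1000 = -28.824 permil
δ_B = (0.0106222/0.0112372 − 1)×1000 = (0.945271 − 1)×1000 = -54.729 permil
f_A = (δ_mix − δ_B)/(δ_A − δ_B) = (-32.24 − (-54.729))/(-28.824 − (-54.729))
f_A = 22.489 / 25.905 = 0.8681

0.868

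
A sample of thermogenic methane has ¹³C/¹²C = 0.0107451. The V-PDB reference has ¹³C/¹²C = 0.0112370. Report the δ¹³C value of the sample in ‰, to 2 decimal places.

δ¹³C = (R_sample / R_standard − 1) × 1000
R_sample / R_standard = 0.0107451 / 0.0112370 = 0.956225
δ¹³C = (0.956225 − 1) × 1000 = -43.775‰

-43.78‰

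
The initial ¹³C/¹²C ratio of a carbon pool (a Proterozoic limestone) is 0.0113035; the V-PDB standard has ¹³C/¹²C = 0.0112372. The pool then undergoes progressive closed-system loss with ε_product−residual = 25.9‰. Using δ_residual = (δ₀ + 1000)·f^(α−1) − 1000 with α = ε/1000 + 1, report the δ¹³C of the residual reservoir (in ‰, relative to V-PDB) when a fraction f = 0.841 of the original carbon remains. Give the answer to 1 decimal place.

δ₀ = (0.0113035/0.0112372 − 1)×1000 = (1.005900 − 1)×1000 = 5.900‰
α − 1 = ε/1000 = 0.0259
f^(α−1) = 0.841^(0.0259) = 0.995525
δ_res = (5.900 + 1000) × 0.995525 − 1000 = 1001.399 − 1000 = 1.40‰

1.4‰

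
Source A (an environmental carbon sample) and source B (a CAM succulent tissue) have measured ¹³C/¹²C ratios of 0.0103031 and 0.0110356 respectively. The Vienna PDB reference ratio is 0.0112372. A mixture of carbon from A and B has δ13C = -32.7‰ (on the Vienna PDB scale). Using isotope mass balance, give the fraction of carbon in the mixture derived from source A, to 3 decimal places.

0.226

δ_A = (0.0103031/0.0112372 − 1)×1000 = (0.916874 − 1)×1000 = -83.126‰
δ_B = (0.0110356/0.0112372 − 1)×1000 = (0.982060 − 1)×1000 = -17.940‰
f_A = (δ_mix − δ_B)/(δ_A − δ_B) = (-32.7 − (-17.940))/(-83.126 − (-17.940))
f_A = -14.760 / -65.185 = 0.2264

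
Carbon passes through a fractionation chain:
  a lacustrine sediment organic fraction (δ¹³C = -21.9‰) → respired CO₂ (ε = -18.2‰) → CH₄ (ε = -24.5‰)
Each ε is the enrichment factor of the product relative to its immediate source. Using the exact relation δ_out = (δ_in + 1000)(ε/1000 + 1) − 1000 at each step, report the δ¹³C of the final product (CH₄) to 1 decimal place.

step 1: δ = (-21.90 + 1000)·(-18.2/1000 + 1) − 1000 = -39.70‰
step 2: δ = (-39.70 + 1000)·(-24.5/1000 + 1) − 1000 = -63.23‰

-63.2‰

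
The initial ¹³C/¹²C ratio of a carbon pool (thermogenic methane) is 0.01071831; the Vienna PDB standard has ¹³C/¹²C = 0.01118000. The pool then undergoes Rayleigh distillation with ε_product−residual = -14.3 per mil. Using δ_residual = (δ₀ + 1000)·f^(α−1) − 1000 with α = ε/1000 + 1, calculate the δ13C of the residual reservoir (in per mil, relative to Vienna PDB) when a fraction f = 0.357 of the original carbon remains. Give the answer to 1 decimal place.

-27.1 per mil

δ₀ = (0.01071831/0.01118000 − 1)×1000 = (0.958704 − 1)×1000 = -41.296 per mil
α − 1 = ε/1000 = -0.0143
f^(α−1) = 0.357^(-0.0143) = 1.014838
δ_res = (-41.296 + 1000) × 1.014838 − 1000 = 972.929 − 1000 = -27.07 per mil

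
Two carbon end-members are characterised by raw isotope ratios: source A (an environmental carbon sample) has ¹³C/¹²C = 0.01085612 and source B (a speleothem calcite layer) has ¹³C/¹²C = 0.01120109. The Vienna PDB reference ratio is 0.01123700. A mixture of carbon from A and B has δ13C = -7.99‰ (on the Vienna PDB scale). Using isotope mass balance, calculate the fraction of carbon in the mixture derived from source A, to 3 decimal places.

δ_A = (0.01085612/0.01123700 − 1)×1000 = (0.966105 − 1)×1000 = -33.895‰
δ_B = (0.01120109/0.01123700 − 1)×1000 = (0.996804 − 1)×1000 = -3.196‰
f_A = (δ_mix − δ_B)/(δ_A − δ_B) = (-7.99 − (-3.196))/(-33.895 − (-3.196))
f_A = -4.794 / -30.699 = 0.1562

0.156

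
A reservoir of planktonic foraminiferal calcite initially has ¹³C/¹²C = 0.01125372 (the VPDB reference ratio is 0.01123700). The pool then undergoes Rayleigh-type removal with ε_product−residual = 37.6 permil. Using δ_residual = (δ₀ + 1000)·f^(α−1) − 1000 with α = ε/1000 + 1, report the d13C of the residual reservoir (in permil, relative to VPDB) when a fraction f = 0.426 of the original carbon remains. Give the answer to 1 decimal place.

-30.1 permil

δ₀ = (0.01125372/0.01123700 − 1)×1000 = (1.001488 − 1)×1000 = 1.488 permil
α − 1 = ε/1000 = 0.0376
f^(α−1) = 0.426^(0.0376) = 0.968425
δ_res = (1.488 + 1000) × 0.968425 − 1000 = 969.866 − 1000 = -30.13 permil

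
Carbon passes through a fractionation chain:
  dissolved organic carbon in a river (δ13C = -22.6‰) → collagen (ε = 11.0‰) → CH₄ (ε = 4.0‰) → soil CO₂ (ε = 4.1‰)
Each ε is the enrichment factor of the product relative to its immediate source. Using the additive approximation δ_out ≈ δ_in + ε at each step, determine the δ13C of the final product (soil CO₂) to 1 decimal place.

step 1: δ ≈ -22.6 + (11.0) = -11.6‰
step 2: δ ≈ -11.6 + (4.0) = -7.6‰
step 3: δ ≈ -7.6 + (4.1) = -3.5‰

-3.5‰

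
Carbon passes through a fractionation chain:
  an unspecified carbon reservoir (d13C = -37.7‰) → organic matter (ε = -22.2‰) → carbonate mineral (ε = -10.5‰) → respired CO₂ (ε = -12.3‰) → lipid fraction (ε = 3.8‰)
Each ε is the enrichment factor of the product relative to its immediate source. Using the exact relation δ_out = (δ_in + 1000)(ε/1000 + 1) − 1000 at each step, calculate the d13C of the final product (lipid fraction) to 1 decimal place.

step 1: δ = (-37.70 + 1000)·(-22.2/1000 + 1) − 1000 = -59.06‰
step 2: δ = (-59.06 + 1000)·(-10.5/1000 + 1) − 1000 = -68.94‰
step 3: δ = (-68.94 + 1000)·(-12.3/1000 + 1) − 1000 = -80.39‰
step 4: δ = (-80.39 + 1000)·(3.8/1000 + 1) − 1000 = -76.90‰

-76.9‰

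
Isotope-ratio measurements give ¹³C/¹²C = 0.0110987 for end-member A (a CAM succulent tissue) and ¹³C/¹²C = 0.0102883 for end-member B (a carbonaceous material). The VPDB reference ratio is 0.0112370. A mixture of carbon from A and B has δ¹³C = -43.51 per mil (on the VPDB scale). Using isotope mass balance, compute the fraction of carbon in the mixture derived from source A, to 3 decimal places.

δ_A = (0.0110987/0.0112370 − 1)×1000 = (0.987692 − 1)×1000 = -12.308 per mil
δ_B = (0.0102883/0.0112370 − 1)×1000 = (0.915574 − 1)×1000 = -84.426 per mil
f_A = (δ_mix − δ_B)/(δ_A − δ_B) = (-43.51 − (-84.426))/(-12.308 − (-84.426))
f_A = 40.916 / 72.119 = 0.5673

0.567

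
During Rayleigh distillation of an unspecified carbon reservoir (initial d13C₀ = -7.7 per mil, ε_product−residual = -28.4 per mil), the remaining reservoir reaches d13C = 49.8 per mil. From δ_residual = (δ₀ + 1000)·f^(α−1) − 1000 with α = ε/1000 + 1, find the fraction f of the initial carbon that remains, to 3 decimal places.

0.138

α − 1 = ε/1000 = -0.0284
(δ_res + 1000)/(δ₀ + 1000) = (49.8 + 1000)/(-7.7 + 1000) = 1049.8/992.3 = 1.057946
f = 1.057946^(1/-0.0284) = exp(ln(1.057946)/-0.0284) = exp(0.05633/-0.0284)
f = exp(-1.9834) = 0.1376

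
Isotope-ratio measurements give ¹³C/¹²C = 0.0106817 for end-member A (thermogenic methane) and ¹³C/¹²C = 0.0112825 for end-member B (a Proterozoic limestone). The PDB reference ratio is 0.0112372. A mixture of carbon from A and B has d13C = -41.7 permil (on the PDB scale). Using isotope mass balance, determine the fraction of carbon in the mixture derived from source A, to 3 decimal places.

δ_A = (0.0106817/0.0112372 − 1)×1000 = (0.950566 − 1)×1000 = -49.434 permil
δ_B = (0.0112825/0.0112372 − 1)×1000 = (1.004031 − 1)×1000 = 4.031 permil
f_A = (δ_mix − δ_B)/(δ_A − δ_B) = (-41.7 − (4.031))/(-49.434 − (4.031))
f_A = -45.731 / -53.465 = 0.8553

0.855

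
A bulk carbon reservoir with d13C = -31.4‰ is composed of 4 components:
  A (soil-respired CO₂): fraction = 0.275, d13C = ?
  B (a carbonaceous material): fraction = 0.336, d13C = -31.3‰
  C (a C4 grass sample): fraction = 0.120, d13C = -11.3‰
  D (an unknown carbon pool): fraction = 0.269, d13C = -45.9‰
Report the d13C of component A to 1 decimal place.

Isotope mass balance: δ_bulk = Σ fᵢ·δᵢ.
-31.4 = 0.275×δ_A + 0.336×(-31.3) + 0.120×(-11.3) + 0.269×(-45.9)
0.275·δ_A = -31.4 − (-24.220) = -7.180
δ_A = -7.180 / 0.275 = -26.11‰

-26.1‰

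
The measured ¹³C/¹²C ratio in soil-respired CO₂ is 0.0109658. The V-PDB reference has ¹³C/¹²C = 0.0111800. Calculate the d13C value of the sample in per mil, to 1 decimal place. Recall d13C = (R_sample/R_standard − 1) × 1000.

d13C = (R_sample / R_standard − 1) × 1000
R_sample / R_standard = 0.0109658 / 0.0111800 = 0.980841
d13C = (0.980841 − 1) × 1000 = -19.16 per mil

-19.2 per mil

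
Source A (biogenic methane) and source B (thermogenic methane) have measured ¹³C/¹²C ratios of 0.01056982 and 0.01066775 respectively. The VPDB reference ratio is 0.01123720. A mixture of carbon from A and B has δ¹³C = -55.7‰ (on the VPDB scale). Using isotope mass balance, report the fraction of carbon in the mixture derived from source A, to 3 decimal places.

0.577

δ_A = (0.01056982/0.01123720 − 1)×1000 = (0.940610 − 1)×1000 = -59.390‰
δ_B = (0.01066775/0.01123720 − 1)×1000 = (0.949325 − 1)×1000 = -50.675‰
f_A = (δ_mix − δ_B)/(δ_A − δ_B) = (-55.7 − (-50.675))/(-59.390 − (-50.675))
f_A = -5.025 / -8.715 = 0.5766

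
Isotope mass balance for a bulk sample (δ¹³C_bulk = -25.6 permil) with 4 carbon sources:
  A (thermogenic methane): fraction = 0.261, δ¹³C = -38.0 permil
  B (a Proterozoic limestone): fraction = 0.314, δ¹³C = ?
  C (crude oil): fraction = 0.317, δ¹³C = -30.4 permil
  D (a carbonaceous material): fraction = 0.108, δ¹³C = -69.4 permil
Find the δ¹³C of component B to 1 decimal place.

Isotope mass balance: δ_bulk = Σ fᵢ·δᵢ.
-25.6 = 0.261×(-38.0) + 0.314×δ_B + 0.317×(-30.4) + 0.108×(-69.4)
0.314·δ_B = -25.6 − (-27.050) = 1.450
δ_B = 1.450 / 0.314 = 4.62 permil

4.6 permil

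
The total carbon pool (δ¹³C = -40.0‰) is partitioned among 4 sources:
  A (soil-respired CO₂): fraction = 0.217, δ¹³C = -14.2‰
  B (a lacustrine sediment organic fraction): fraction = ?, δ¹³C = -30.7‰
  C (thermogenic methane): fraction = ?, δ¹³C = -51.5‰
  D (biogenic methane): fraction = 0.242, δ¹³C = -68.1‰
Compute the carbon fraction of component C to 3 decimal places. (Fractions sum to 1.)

Let f_C and f_B be the unknown fractions; fractions sum to 1 so f_C + f_B = 0.541.
Mass balance: Σ fᵢ·δᵢ = δ_bulk ⇒ f_C·(-51.5) + f_B·(-30.7) = -40.0 − (-19.562) = -20.438
Substitute f_B = 0.541 − f_C:
f_C·(-51.5 − -30.7) = -20.438 − 0.541×(-30.7) = -3.830
f_C = -3.830 / -20.8 = 0.1841

0.184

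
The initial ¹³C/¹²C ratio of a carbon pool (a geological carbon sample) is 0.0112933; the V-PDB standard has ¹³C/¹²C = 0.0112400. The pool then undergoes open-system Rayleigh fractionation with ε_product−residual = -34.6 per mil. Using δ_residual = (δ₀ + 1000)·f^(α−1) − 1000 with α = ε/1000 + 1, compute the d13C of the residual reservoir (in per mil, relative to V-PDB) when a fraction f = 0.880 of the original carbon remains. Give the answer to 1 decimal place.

δ₀ = (0.0112933/0.0112400 − 1)×1000 = (1.004742 − 1)×1000 = 4.742 per mil
α − 1 = ε/1000 = -0.0346
f^(α−1) = 0.880^(-0.0346) = 1.004433
δ_res = (4.742 + 1000) × 1.004433 − 1000 = 1009.196 − 1000 = 9.20 per mil

9.2 per mil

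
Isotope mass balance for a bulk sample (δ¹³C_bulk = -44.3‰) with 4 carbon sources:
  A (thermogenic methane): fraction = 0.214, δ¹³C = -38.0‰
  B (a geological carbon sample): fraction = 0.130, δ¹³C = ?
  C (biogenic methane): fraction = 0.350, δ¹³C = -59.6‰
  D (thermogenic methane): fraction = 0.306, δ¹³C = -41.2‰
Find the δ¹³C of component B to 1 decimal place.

-20.8‰

Isotope mass balance: δ_bulk = Σ fᵢ·δᵢ.
-44.3 = 0.214×(-38.0) + 0.130×δ_B + 0.350×(-59.6) + 0.306×(-41.2)
0.130·δ_B = -44.3 − (-41.599) = -2.701
δ_B = -2.701 / 0.130 = -20.78‰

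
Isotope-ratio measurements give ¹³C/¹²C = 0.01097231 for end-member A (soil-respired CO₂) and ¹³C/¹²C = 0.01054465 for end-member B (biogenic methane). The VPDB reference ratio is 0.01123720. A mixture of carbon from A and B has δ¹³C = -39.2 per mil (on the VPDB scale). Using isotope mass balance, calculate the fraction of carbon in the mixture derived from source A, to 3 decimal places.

0.589

δ_A = (0.01097231/0.01123720 − 1)×1000 = (0.976427 − 1)×1000 = -23.573 per mil
δ_B = (0.01054465/0.01123720 − 1)×1000 = (0.938370 − 1)×1000 = -61.630 per mil
f_A = (δ_mix − δ_B)/(δ_A − δ_B) = (-39.2 − (-61.630))/(-23.573 − (-61.630))
f_A = 22.430 / 38.058 = 0.5894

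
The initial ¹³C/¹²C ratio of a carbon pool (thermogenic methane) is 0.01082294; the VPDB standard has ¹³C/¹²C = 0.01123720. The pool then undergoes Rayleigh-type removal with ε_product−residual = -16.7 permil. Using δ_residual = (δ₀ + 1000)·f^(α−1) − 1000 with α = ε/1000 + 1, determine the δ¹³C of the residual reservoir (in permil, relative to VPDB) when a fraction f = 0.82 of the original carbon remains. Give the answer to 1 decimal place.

-33.7 permil

δ₀ = (0.01082294/0.01123720 − 1)×1000 = (0.963135 − 1)×1000 = -36.865 permil
α − 1 = ε/1000 = -0.0167
f^(α−1) = 0.82^(-0.0167) = 1.003320
δ_res = (-36.865 + 1000) × 1.003320 − 1000 = 966.332 − 1000 = -33.67 permil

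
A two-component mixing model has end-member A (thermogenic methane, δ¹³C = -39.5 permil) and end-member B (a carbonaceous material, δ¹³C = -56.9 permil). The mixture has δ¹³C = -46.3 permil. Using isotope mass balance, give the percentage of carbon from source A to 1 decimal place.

60.9%

δ_mix = f_A·δ_A + (1 − f_A)·δ_B  ⇒  f_A = (δ_mix − δ_B)/(δ_A − δ_B)
f_A = (-46.3 − (-56.9)) / (-39.5 − (-56.9))
f_A = 10.6 / 17.4 = 0.6092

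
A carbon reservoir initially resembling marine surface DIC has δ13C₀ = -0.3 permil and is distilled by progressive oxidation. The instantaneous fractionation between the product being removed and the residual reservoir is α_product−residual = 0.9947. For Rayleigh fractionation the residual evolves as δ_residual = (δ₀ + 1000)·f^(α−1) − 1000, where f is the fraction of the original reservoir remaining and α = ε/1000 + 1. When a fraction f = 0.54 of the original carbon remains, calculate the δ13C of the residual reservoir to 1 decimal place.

3.0 permil

Rayleigh residual: δ_res = (δ₀ + 1000)·f^(α−1) − 1000
α − 1 = -0.00530
f^(α−1) = 0.54^(-0.00530) = 1.003271
δ_res = (-0.3 + 1000) × 1.003271 − 1000 = 1002.970 − 1000 = 2.97 permil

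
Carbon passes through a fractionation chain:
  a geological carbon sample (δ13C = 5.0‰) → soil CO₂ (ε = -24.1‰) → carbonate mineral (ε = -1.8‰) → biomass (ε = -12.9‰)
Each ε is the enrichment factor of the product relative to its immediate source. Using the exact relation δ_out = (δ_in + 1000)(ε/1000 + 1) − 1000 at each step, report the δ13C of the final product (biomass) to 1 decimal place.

step 1: δ = (5.00 + 1000)·(-24.1/1000 + 1) − 1000 = -19.22‰
step 2: δ = (-19.22 + 1000)·(-1.8/1000 + 1) − 1000 = -20.99‰
step 3: δ = (-20.99 + 1000)·(-12.9/1000 + 1) − 1000 = -33.62‰

-33.6‰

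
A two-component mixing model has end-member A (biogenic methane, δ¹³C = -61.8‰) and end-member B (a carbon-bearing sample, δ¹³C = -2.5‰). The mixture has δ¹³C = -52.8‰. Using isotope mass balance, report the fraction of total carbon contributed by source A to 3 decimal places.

δ_mix = f_A·δ_A + (1 − f_A)·δ_B  ⇒  f_A = (δ_mix − δ_B)/(δ_A − δ_B)
f_A = (-52.8 − (-2.5)) / (-61.8 − (-2.5))
f_A = -50.3 / -59.3 = 0.8482

0.848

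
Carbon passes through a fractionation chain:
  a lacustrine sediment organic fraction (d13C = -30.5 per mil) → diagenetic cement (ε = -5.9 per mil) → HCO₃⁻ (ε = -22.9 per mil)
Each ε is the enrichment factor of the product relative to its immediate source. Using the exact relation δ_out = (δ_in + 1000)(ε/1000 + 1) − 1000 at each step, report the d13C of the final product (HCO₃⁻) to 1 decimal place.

step 1: δ = (-30.50 + 1000)·(-5.9/1000 + 1) − 1000 = -36.22 per mil
step 2: δ = (-36.22 + 1000)·(-22.9/1000 + 1) − 1000 = -58.29 per mil

-58.3 per mil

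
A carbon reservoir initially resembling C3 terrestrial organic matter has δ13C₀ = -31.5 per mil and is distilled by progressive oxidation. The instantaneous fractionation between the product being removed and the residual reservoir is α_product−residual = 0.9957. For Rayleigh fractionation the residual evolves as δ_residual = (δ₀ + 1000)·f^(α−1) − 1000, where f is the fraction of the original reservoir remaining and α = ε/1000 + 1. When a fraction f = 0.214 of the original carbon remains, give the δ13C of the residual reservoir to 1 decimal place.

-25.1 per mil

Rayleigh residual: δ_res = (δ₀ + 1000)·f^(α−1) − 1000
α − 1 = -0.00430
f^(α−1) = 0.214^(-0.00430) = 1.006652
δ_res = (-31.5 + 1000) × 1.006652 − 1000 = 974.942 − 1000 = -25.06 per mil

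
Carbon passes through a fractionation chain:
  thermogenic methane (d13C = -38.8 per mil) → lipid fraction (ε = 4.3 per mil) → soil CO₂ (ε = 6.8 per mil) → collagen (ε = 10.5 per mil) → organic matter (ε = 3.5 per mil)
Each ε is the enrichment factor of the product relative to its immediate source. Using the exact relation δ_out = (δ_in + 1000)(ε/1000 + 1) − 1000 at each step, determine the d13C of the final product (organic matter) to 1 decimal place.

step 1: δ = (-38.80 + 1000)·(4.3/1000 + 1) − 1000 = -34.67 per mil
step 2: δ = (-34.67 + 1000)·(6.8/1000 + 1) − 1000 = -28.10 per mil
step 3: δ = (-28.10 + 1000)·(10.5/1000 + 1) − 1000 = -17.90 per mil
step 4: δ = (-17.90 + 1000)·(3.5/1000 + 1) − 1000 = -14.46 per mil

-14.5 per mil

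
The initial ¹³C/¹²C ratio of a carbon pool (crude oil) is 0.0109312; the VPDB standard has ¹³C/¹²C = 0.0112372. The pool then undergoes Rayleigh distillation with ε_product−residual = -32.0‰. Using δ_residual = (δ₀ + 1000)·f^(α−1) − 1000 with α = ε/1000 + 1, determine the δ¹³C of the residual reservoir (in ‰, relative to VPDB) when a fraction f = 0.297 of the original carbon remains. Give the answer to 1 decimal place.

δ₀ = (0.0109312/0.0112372 − 1)×1000 = (0.972769 − 1)×1000 = -27.231‰
α − 1 = ε/1000 = -0.0320
f^(α−1) = 0.297^(-0.0320) = 1.039613
δ_res = (-27.231 + 1000) × 1.039613 − 1000 = 1011.304 − 1000 = 11.30‰

11.3‰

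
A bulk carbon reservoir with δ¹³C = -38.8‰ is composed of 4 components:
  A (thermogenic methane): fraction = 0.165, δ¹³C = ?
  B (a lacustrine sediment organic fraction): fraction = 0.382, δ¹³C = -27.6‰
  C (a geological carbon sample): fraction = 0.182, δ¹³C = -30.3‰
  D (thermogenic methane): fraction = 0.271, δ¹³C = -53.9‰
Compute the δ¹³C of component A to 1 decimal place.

-49.3‰

Isotope mass balance: δ_bulk = Σ fᵢ·δᵢ.
-38.8 = 0.165×δ_A + 0.382×(-27.6) + 0.182×(-30.3) + 0.271×(-53.9)
0.165·δ_A = -38.8 − (-30.665) = -8.135
δ_A = -8.135 / 0.165 = -49.30‰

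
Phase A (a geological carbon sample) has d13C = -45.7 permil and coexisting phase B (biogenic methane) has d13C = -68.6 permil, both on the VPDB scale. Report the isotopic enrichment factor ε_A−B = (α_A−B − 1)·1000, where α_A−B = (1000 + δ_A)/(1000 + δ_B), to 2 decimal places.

α_A−B = (1000 + -45.7) / (1000 + -68.6) = 954.3 / 931.4 = 1.024587
ε_A−B = (1.024587 − 1) × 1000 = 24.587 permil
(The approximation ε ≈ δ_A − δ_B would give 22.9 permil.)

24.59 permil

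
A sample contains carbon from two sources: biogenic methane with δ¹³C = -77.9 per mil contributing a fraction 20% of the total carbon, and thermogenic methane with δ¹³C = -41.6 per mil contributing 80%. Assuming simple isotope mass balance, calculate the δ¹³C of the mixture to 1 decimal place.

δ_mix = f_A·δ_A + f_B·δ_B
δ_mix = 0.20 × (-77.9) + 0.80 × (-41.6)
δ_mix = -15.58 + -33.28 = -48.86 per mil

-48.9 per mil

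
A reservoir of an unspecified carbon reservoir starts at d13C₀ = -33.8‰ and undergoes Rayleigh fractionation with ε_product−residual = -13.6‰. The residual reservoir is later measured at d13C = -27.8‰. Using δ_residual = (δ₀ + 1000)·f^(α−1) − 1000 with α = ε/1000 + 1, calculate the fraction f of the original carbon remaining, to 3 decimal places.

α − 1 = ε/1000 = -0.0136
(δ_res + 1000)/(δ₀ + 1000) = (-27.8 + 1000)/(-33.8 + 1000) = 972.2/966.2 = 1.006210
f = 1.006210^(1/-0.0136) = exp(ln(1.006210)/-0.0136) = exp(0.00619/-0.0136)
f = exp(-0.4552) = 0.6343

0.634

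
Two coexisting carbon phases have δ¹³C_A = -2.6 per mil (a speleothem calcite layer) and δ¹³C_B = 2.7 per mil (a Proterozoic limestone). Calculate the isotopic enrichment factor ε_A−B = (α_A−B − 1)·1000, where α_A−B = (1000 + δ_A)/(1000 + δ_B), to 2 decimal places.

-5.29 per mil

α_A−B = (1000 + -2.6) / (1000 + 2.7) = 997.4 / 1002.7 = 0.994714
ε_A−B = (0.994714 − 1) × 1000 = -5.286 per mil
(The approximation ε ≈ δ_A − δ_B would give -5.3 per mil.)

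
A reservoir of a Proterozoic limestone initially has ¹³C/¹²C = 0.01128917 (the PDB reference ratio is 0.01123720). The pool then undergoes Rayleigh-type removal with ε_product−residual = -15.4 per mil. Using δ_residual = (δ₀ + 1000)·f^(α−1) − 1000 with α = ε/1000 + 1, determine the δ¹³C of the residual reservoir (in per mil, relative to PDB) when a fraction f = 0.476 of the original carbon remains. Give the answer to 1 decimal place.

16.2 per mil

δ₀ = (0.01128917/0.01123720 − 1)×1000 = (1.004625 − 1)×1000 = 4.625 per mil
α − 1 = ε/1000 = -0.0154
f^(α−1) = 0.476^(-0.0154) = 1.011498
δ_res = (4.625 + 1000) × 1.011498 − 1000 = 1016.176 − 1000 = 16.18 per mil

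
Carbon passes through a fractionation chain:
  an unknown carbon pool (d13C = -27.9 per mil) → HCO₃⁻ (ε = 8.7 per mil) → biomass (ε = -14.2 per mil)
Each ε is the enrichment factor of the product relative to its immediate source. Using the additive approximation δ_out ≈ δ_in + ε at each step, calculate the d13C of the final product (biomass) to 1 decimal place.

-33.4 per mil

step 1: δ ≈ -27.9 + (8.7) = -19.2 per mil
step 2: δ ≈ -19.2 + (-14.2) = -33.4 per mil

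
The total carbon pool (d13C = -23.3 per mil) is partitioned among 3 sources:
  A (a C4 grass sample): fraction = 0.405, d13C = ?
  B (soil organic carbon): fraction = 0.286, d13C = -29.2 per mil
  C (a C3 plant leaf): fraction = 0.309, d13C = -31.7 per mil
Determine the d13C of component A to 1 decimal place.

-12.7 per mil

Isotope mass balance: δ_bulk = Σ fᵢ·δᵢ.
-23.3 = 0.405×δ_A + 0.286×(-29.2) + 0.309×(-31.7)
0.405·δ_A = -23.3 − (-18.146) = -5.154
δ_A = -5.154 / 0.405 = -12.72 per mil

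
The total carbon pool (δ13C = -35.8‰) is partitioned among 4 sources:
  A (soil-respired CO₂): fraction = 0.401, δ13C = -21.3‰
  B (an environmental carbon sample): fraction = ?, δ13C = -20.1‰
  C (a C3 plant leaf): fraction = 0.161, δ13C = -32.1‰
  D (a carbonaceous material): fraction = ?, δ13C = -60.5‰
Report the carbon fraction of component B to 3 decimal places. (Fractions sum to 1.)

0.109

Let f_B and f_D be the unknown fractions; fractions sum to 1 so f_B + f_D = 0.438.
Mass balance: Σ fᵢ·δᵢ = δ_bulk ⇒ f_B·(-20.1) + f_D·(-60.5) = -35.8 − (-13.709) = -22.091
Substitute f_D = 0.438 − f_B:
f_B·(-20.1 − -60.5) = -22.091 − 0.438×(-60.5) = 4.408
f_B = 4.408 / 40.4 = 0.1091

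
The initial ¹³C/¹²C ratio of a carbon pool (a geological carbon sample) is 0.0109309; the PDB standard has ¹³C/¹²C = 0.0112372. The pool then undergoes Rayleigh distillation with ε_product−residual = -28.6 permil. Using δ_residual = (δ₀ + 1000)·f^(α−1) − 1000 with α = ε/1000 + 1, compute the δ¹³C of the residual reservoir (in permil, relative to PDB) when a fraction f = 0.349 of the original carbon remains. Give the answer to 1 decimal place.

2.5 permil

δ₀ = (0.0109309/0.0112372 − 1)×1000 = (0.972742 − 1)×1000 = -27.258 permil
α − 1 = ε/1000 = -0.0286
f^(α−1) = 0.349^(-0.0286) = 1.030565
δ_res = (-27.258 + 1000) × 1.030565 − 1000 = 1002.474 − 1000 = 2.47 permil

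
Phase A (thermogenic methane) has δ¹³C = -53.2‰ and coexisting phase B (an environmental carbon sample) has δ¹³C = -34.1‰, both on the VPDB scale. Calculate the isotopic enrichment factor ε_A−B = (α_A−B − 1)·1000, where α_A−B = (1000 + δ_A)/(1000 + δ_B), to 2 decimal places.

-19.77‰

α_A−B = (1000 + -53.2) / (1000 + -34.1) = 946.8 / 965.9 = 0.980226
ε_A−B = (0.980226 − 1) × 1000 = -19.774‰
(The approximation ε ≈ δ_A − δ_B would give -19.1‰.)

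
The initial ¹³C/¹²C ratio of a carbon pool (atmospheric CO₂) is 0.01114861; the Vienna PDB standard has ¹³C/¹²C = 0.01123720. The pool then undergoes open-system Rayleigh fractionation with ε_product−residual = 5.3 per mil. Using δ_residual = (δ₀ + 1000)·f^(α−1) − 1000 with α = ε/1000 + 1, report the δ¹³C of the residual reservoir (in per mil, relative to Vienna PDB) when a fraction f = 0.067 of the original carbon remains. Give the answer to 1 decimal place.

-22.0 per mil

δ₀ = (0.01114861/0.01123720 − 1)×1000 = (0.992116 − 1)×1000 = -7.884 per mil
α − 1 = ε/1000 = 0.0053
f^(α−1) = 0.067^(0.0053) = 0.985776
δ_res = (-7.884 + 1000) × 0.985776 − 1000 = 978.004 − 1000 = -22.00 per mil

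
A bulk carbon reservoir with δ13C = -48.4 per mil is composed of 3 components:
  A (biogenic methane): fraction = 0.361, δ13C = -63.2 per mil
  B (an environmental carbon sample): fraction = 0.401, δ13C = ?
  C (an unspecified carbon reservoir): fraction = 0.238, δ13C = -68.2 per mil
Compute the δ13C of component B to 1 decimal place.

-23.3 per mil

Isotope mass balance: δ_bulk = Σ fᵢ·δᵢ.
-48.4 = 0.361×(-63.2) + 0.401×δ_B + 0.238×(-68.2)
0.401·δ_B = -48.4 − (-39.047) = -9.353
δ_B = -9.353 / 0.401 = -23.32 per mil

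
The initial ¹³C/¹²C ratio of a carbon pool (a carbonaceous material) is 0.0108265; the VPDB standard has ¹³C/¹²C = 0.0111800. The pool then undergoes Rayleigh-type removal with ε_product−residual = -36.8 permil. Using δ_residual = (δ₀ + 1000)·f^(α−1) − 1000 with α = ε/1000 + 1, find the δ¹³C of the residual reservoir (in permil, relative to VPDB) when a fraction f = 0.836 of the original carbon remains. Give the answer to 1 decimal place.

δ₀ = (0.0108265/0.0111800 − 1)×1000 = (0.968381 − 1)×1000 = -31.619 permil
α − 1 = ε/1000 = -0.0368
f^(α−1) = 0.836^(-0.0368) = 1.006614
δ_res = (-31.619 + 1000) × 1.006614 − 1000 = 974.786 − 1000 = -25.21 permil

-25.2 permil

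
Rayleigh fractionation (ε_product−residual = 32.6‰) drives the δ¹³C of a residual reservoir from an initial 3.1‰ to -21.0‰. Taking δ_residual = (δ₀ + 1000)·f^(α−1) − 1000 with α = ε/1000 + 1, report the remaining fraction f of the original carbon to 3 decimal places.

0.474

α − 1 = ε/1000 = 0.0326
(δ_res + 1000)/(δ₀ + 1000) = (-21.0 + 1000)/(3.1 + 1000) = 979.0/1003.1 = 0.975974
f = 0.975974^(1/0.0326) = exp(ln(0.975974)/0.0326) = exp(-0.02432/0.0326)
f = exp(-0.7460) = 0.4743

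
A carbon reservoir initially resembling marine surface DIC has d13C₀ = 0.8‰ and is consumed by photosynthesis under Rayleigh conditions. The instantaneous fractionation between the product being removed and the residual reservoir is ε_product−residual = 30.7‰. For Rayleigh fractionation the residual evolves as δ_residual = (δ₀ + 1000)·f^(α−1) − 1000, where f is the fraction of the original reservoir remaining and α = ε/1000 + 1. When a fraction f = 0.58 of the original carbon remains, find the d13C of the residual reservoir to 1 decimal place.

-15.8‰

Rayleigh residual: δ_res = (δ₀ + 1000)·f^(α−1) − 1000
α = ε/1000 + 1 = 1.03070, so α − 1 = 0.03070
f^(α−1) = 0.58^(0.03070) = 0.983416
δ_res = (0.8 + 1000) × 0.983416 − 1000 = 984.203 − 1000 = -15.80‰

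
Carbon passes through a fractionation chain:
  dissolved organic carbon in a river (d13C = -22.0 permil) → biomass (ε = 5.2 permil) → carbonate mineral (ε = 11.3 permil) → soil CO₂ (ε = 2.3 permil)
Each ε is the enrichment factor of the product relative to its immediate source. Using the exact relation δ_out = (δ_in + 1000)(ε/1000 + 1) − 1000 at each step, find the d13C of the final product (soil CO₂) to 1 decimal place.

step 1: δ = (-22.00 + 1000)·(5.2/1000 + 1) − 1000 = -16.91 permil
step 2: δ = (-16.91 + 1000)·(11.3/1000 + 1) − 1000 = -5.81 permil
step 3: δ = (-5.81 + 1000)·(2.3/1000 + 1) − 1000 = -3.52 permil

-3.5 permil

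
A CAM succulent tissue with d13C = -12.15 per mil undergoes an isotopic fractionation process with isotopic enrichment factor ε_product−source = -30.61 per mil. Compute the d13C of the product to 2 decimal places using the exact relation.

-42.39 per mil

To first order, δ_product ≈ δ_source + ε = -42.76 per mil.
Exactly, δ_product = (δ_source + 1000)·(ε/1000 + 1) − 1000.
δ_product = (-12.15 + 1000) × (-30.61/1000 + 1) − 1000
δ_product = -42.388 per mil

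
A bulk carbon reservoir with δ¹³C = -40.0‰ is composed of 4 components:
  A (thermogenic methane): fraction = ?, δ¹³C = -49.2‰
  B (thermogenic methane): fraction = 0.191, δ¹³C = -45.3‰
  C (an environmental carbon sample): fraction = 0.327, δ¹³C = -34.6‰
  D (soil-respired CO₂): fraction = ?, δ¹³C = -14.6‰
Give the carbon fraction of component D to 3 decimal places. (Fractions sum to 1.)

Let f_D and f_A be the unknown fractions; fractions sum to 1 so f_D + f_A = 0.482.
Mass balance: Σ fᵢ·δᵢ = δ_bulk ⇒ f_D·(-14.6) + f_A·(-49.2) = -40.0 − (-19.967) = -20.033
Substitute f_A = 0.482 − f_D:
f_D·(-14.6 − -49.2) = -20.033 − 0.482×(-49.2) = 3.681
f_D = 3.681 / 34.6 = 0.1064

0.106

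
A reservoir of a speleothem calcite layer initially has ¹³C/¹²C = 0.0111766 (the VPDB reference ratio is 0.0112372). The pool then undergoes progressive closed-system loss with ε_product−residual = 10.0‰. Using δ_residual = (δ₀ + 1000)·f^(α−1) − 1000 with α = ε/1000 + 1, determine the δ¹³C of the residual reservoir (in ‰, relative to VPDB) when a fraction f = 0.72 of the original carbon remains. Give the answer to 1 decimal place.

δ₀ = (0.0111766/0.0112372 − 1)×1000 = (0.994607 − 1)×1000 = -5.393‰
α − 1 = ε/1000 = 0.0100
f^(α−1) = 0.72^(0.0100) = 0.996720
δ_res = (-5.393 + 1000) × 0.996720 − 1000 = 991.345 − 1000 = -8.65‰

-8.7‰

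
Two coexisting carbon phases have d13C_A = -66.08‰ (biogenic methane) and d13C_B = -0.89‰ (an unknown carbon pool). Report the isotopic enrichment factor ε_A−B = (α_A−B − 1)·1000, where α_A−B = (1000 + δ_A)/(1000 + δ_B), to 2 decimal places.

-65.25‰

α_A−B = (1000 + -66.08) / (1000 + -0.89) = 933.92 / 999.11 = 0.934752
ε_A−B = (0.934752 − 1) × 1000 = -65.248‰
(The approximation ε ≈ δ_A − δ_B would give -65.19‰.)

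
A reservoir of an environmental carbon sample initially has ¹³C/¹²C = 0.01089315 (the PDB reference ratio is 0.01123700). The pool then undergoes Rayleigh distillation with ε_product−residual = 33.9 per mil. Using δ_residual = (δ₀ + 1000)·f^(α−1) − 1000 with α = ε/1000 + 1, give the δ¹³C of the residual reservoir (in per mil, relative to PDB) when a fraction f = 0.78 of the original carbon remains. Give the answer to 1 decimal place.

δ₀ = (0.01089315/0.01123700 − 1)×1000 = (0.969400 − 1)×1000 = -30.600 per mil
α − 1 = ε/1000 = 0.0339
f^(α−1) = 0.78^(0.0339) = 0.991613
δ_res = (-30.600 + 1000) × 0.991613 − 1000 = 961.269 − 1000 = -38.73 per mil

-38.7 per mil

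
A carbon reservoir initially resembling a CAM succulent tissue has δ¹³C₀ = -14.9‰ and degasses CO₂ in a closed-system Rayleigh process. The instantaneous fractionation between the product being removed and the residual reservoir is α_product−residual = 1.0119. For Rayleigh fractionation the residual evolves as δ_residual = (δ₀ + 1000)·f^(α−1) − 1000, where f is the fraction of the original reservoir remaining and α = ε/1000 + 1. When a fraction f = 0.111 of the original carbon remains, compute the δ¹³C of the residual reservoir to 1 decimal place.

-40.3‰

Rayleigh residual: δ_res = (δ₀ + 1000)·f^(α−1) − 1000
α − 1 = 0.01190
f^(α−1) = 0.111^(0.01190) = 0.974180
δ_res = (-14.9 + 1000) × 0.974180 − 1000 = 959.665 − 1000 = -40.33‰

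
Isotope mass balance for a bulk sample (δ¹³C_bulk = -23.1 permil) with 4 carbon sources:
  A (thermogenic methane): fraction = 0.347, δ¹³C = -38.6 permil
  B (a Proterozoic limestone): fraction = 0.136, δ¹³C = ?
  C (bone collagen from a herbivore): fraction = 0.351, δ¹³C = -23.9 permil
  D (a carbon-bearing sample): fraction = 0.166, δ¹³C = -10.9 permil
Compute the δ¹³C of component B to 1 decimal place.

Isotope mass balance: δ_bulk = Σ fᵢ·δᵢ.
-23.1 = 0.347×(-38.6) + 0.136×δ_B + 0.351×(-23.9) + 0.166×(-10.9)
0.136·δ_B = -23.1 − (-23.593) = 0.492
δ_B = 0.492 / 0.136 = 3.62 permil

3.6 permil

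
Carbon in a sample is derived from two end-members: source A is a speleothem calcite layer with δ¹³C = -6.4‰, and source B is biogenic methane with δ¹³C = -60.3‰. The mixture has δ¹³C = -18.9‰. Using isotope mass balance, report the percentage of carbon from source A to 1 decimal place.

δ_mix = f_A·δ_A + (1 − f_A)·δ_B  ⇒  f_A = (δ_mix − δ_B)/(δ_A − δ_B)
f_A = (-18.9 − (-60.3)) / (-6.4 − (-60.3))
f_A = 41.4 / 53.9 = 0.7681

76.8%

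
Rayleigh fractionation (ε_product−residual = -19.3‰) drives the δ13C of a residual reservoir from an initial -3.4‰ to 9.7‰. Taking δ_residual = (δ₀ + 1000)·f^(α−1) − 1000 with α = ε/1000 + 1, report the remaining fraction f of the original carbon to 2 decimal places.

α − 1 = ε/1000 = -0.0193
(δ_res + 1000)/(δ₀ + 1000) = (9.7 + 1000)/(-3.4 + 1000) = 1009.7/996.6 = 1.013145
f = 1.013145^(1/-0.0193) = exp(ln(1.013145)/-0.0193) = exp(0.01306/-0.0193)
f = exp(-0.6766) = 0.5083

0.51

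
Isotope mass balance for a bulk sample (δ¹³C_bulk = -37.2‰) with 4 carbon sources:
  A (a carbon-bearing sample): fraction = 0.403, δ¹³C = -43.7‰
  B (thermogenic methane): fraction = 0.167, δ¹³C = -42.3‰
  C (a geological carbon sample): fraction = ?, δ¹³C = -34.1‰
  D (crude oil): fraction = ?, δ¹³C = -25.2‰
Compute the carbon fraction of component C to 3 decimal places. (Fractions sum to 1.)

0.190

Let f_C and f_D be the unknown fractions; fractions sum to 1 so f_C + f_D = 0.430.
Mass balance: Σ fᵢ·δᵢ = δ_bulk ⇒ f_C·(-34.1) + f_D·(-25.2) = -37.2 − (-24.675) = -12.525
Substitute f_D = 0.430 − f_C:
f_C·(-34.1 − -25.2) = -12.525 − 0.430×(-25.2) = -1.689
f_C = -1.689 / -8.9 = 0.1898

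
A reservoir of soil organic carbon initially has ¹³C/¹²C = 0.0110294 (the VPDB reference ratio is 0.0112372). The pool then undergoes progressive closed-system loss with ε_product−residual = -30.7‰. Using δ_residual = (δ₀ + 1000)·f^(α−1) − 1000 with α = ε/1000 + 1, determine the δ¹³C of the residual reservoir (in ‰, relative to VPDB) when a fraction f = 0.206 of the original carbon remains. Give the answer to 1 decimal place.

δ₀ = (0.0110294/0.0112372 − 1)×1000 = (0.981508 − 1)×1000 = -18.492‰
α − 1 = ε/1000 = -0.0307
f^(α−1) = 0.206^(-0.0307) = 1.049698
δ_res = (-18.492 + 1000) × 1.049698 − 1000 = 1030.287 − 1000 = 30.29‰

30.3‰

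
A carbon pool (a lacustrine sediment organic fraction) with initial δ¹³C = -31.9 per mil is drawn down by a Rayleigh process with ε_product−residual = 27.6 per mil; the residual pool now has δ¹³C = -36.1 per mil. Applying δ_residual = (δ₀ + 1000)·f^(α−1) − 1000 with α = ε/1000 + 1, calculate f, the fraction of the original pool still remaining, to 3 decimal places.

0.854

α − 1 = ε/1000 = 0.0276
(δ_res + 1000)/(δ₀ + 1000) = (-36.1 + 1000)/(-31.9 + 1000) = 963.9/968.1 = 0.995662
f = 0.995662^(1/0.0276) = exp(ln(0.995662)/0.0276) = exp(-0.00435/0.0276)
f = exp(-0.1575) = 0.8543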